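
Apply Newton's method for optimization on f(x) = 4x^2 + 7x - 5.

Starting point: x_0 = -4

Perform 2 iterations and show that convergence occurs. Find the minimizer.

f(x) = 4x^2 + 7x - 5, f'(x) = 8x + (7), f''(x) = 8
Step 1: f'(-4) = -25, x_1 = -4 - -25/8 = -7/8
Step 2: f'(-7/8) = 0, x_2 = -7/8 (converged)
Newton's method converges in 1 step for quadratics.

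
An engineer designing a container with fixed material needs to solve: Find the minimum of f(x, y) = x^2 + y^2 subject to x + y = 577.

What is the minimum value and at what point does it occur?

Substitute y = 577 - x into f(x,y) = x^2 + y^2:
g(x) = x^2 + (577 - x)^2 = 2x^2 - 1154x + 332929
g'(x) = 4x - 1154 = 0  =>  x = 577/2
y = 577 - 577/2 = 577/2
Minimum value = (577/2)^2 + (577/2)^2 = 332929/2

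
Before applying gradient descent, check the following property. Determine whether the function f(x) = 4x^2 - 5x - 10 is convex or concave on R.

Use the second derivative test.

f(x) = 4x^2 - 5x - 10
f'(x) = 8x - 5
f''(x) = 8
Since f''(x) = 8 > 0 for all x, f is convex on R.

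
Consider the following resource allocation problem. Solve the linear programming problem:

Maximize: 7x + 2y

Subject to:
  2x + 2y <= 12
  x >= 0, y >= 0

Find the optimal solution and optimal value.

The feasible region has vertices at [(0, 0), (6, 0), (0, 6)].
Checking objective 7x + 2y at each vertex:
  (0, 0): 7*0 + 2*0 = 0
  (6, 0): 7*6 + 2*0 = 42
  (0, 6): 7*0 + 2*6 = 12
Maximum is 42 at (6, 0).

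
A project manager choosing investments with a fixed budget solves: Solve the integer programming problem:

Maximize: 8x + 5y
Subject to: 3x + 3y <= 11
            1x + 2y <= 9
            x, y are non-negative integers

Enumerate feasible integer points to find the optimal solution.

Constraint 1: 3x + 3y <= 11
Constraint 2: 1x + 2y <= 9
Feasible x range (need y >= 0): 0 <= x <= min(11/3, 9/1) => x in {0, ..., 3}.
Enumerate feasible integer points row by row (the coefficient of y is 5 > 0, so for each x the largest feasible y gives the best value):
  x = 0: y <= min((11 - 3*0)/3, (9 - 1*0)/2) => y in {0, ..., 3}; best 8*0 + 5*3 = 15
  x = 1: y <= min((11 - 3*1)/3, (9 - 1*1)/2) => y in {0, ..., 2}; best 8*1 + 5*2 = 18
  x = 2: y <= min((11 - 3*2)/3, (9 - 1*2)/2) => y in {0, ..., 1}; best 8*2 + 5*1 = 21
  x = 3: y <= min((11 - 3*3)/3, (9 - 1*3)/2) => y in {0}; best 8*3 + 5*0 = 24
The maximum 8x + 5y = 24 is achieved at x = 3, y = 0.
Check: 3*3 + 3*0 = 9 <= 11 and 1*3 + 2*0 = 3 <= 9.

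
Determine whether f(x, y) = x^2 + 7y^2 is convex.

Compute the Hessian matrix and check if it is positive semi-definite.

f(x,y) = x^2 + 7y^2
Hessian H = [[2, 0], [0, 14]]
trace(H) = 16, det(H) = 28
Eigenvalues: (16 +/- sqrt(144)) / 2 = 14, 2
Since both eigenvalues > 0, f is convex.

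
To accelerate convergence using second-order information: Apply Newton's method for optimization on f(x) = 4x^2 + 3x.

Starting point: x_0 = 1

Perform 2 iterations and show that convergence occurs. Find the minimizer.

f(x) = 4x^2 + 3x, f'(x) = 8x + (3), f''(x) = 8
Step 1: f'(1) = 11, x_1 = 1 - 11/8 = -3/8
Step 2: f'(-3/8) = 0, x_2 = -3/8 (converged)
Newton's method converges in 1 step for quadratics.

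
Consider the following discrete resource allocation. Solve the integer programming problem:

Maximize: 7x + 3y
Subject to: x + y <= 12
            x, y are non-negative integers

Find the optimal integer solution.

Objective: 7x + 3y, constraint: x + y <= 12
Coefficient of x is 7 >= coefficient of y is 3, so allocate the entire budget to x.
Optimal: x = 12, y = 0, value = 84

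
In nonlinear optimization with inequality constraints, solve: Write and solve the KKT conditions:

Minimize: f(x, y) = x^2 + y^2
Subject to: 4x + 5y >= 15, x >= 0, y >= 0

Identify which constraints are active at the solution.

KKT conditions for min x^2 + y^2 s.t. 4x + 5y >= 15, x >= 0, y >= 0:
Stationarity: 2x = mu*4 + mu_x, 2y = mu*5 + mu_y, with mu, mu_x, mu_y >= 0
Complementary slackness: mu*(4x + 5y - 15) = 0, mu_x*x = 0, mu_y*y = 0
(0, 0) is infeasible (4*0 + 5*0 < 15), so if mu = 0 stationarity would force x = mu_x/2 >= 0, y = mu_y/2 >= 0 with mu_x*x = mu_y*y = 0, i.e. x = y = 0: contradiction. Hence mu > 0 and 4x + 5y = 15 is active.
Try x > 0, y > 0 (so mu_x = mu_y = 0): x = 4*mu/2, y = 5*mu/2
Substitute: 4*(4*mu/2) + 5*(5*mu/2) = 15
  mu*41/2 = 15 => mu = 30/41
x* = 60/41 > 0, y* = 75/41 > 0, consistent with mu_x = mu_y = 0.
f is convex and the constraints are linear, so this KKT point is the global minimum.
f* = 225/41
Active constraints: 4x + 5y >= 15 (holds with equality, mu = 30/41 > 0); x >= 0 and y >= 0 are inactive (mu_x = mu_y = 0).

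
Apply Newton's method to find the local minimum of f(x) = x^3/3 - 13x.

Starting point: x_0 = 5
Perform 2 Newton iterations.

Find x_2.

f(x) = x^3/3 - 13x
f'(x) = x^2 - 13, f''(x) = 2x
Newton update: x_{n+1} = x_n - (x_n^2 - 13)/(2*x_n)
Step 1: x_0 = 5, f'=12, f''=10, x_1 = 19/5
Step 2: x_1 = 19/5, f'=36/25, f''=38/5, x_2 = 343/95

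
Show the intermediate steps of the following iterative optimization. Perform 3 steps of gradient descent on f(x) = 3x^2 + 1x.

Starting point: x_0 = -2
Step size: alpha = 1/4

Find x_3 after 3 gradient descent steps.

f(x) = 3x^2 + 1x, f'(x) = 6x + (1)
Step 1: f'(-2) = -11, x_1 = -2 - 1/4 * -11 = 3/4
Step 2: f'(3/4) = 11/2, x_2 = 3/4 - 1/4 * 11/2 = -5/8
Step 3: f'(-5/8) = -11/4, x_3 = -5/8 - 1/4 * -11/4 = 1/16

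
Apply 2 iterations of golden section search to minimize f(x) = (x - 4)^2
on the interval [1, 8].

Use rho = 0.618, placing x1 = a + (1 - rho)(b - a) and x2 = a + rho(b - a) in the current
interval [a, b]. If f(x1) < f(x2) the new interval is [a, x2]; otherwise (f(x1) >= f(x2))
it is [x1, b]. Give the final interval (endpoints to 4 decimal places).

Golden section search for min of f(x) = (x - 4)^2 on [1, 8].
Each step: x1 = a + (1 - rho)(b - a), x2 = a + rho(b - a); if f(x1) < f(x2) keep [a, x2], otherwise keep [x1, b].
Step 1: [1.0000, 8.0000], x1=3.6740 (f=0.1063), x2=5.3260 (f=1.7583); f(x1) < f(x2) => keep [1.0000, 5.3260]
Step 2: [1.0000, 5.3260], x1=2.6525 (f=1.8157), x2=3.6735 (f=0.1066); f(x1) > f(x2) => keep [2.6525, 5.3260]
Final interval: [2.6525, 5.3260]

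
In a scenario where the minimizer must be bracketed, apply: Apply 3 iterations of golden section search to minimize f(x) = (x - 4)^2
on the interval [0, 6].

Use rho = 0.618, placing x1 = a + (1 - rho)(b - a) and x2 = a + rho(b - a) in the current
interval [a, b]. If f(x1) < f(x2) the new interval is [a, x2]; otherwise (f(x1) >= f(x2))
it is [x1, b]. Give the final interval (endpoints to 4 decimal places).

Golden section search for min of f(x) = (x - 4)^2 on [0, 6].
Each step: x1 = a + (1 - rho)(b - a), x2 = a + rho(b - a); if f(x1) < f(x2) keep [a, x2], otherwise keep [x1, b].
Step 1: [0.0000, 6.0000], x1=2.2920 (f=2.9173), x2=3.7080 (f=0.0853); f(x1) > f(x2) => keep [2.2920, 6.0000]
Step 2: [2.2920, 6.0000], x1=3.7085 (f=0.0850), x2=4.5835 (f=0.3405); f(x1) < f(x2) => keep [2.2920, 4.5835]
Step 3: [2.2920, 4.5835], x1=3.1674 (f=0.6933), x2=3.7082 (f=0.0852); f(x1) > f(x2) => keep [3.1674, 4.5835]
Final interval: [3.1674, 4.5835]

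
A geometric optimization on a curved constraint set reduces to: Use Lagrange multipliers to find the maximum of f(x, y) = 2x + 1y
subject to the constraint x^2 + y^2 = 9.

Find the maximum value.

Set up Lagrange conditions: grad f = lambda * grad g
  2 = 2*lambda*x
  1 = 2*lambda*y
From these: x/y = 2/1, so x = 2t, y = 1t for some t.
Substitute into constraint: (2t)^2 + (1t)^2 = 9
  t^2 * 5 = 9
  t = sqrt(9/5)
Maximum = 2*x + 1*y = (2^2 + 1^2)*t = 5 * sqrt(9/5) = sqrt(45)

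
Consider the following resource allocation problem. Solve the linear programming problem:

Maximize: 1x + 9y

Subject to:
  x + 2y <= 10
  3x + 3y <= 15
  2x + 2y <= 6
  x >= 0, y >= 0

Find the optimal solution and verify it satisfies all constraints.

Feasible vertices: (0, 0), (0, 3), (3, 0)
Objective 1x + 9y at each vertex:
  (0, 0): 0
  (0, 3): 27
  (3, 0): 3
Maximum is 27 at (0, 3).
Verify constraints at (x, y) = (0, 3):
  1*0 + 2*3 = 6 <= 10
  3*0 + 3*3 = 9 <= 15
  2*0 + 2*3 = 6 <= 6 (active)
  x = 0 >= 0, y = 3 >= 0. All constraints satisfied.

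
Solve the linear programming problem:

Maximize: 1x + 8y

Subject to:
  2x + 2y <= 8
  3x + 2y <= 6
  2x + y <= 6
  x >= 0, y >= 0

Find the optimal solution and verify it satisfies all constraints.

Feasible vertices: (0, 0), (0, 3), (2, 0)
Objective 1x + 8y at each vertex:
  (0, 0): 0
  (0, 3): 24
  (2, 0): 2
Maximum is 24 at (0, 3).
Verify constraints at (x, y) = (0, 3):
  2*0 + 2*3 = 6 <= 8
  3*0 + 2*3 = 6 <= 6 (active)
  2*0 + 1*3 = 3 <= 6
  x = 0 >= 0, y = 3 >= 0. All constraints satisfied.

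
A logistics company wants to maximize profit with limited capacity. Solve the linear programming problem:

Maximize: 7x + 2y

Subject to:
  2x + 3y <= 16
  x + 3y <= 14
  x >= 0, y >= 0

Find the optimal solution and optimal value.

Feasible vertices: (0, 0), (0, 14/3), (2, 4), (8, 0)
Objective 7x + 2y at each:
  (0, 0): 0
  (0, 14/3): 28/3
  (2, 4): 22
  (8, 0): 56
Maximum is 56 at (8, 0).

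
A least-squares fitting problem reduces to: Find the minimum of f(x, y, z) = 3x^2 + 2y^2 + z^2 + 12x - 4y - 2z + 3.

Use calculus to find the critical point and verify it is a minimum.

f(x,y,z) = 3x^2 + 2y^2 + z^2 + 12x - 4y - 2z + 3
df/dx = 6x + (12) = 0 => x = -2
df/dy = 4y + (-4) = 0 => y = 1
df/dz = 2z + (-2) = 0 => z = 1
f(-2,1,1) = 3*(-2)^2 + 2*(1)^2 + 1*(1)^2 + 12*(-2) + -4*(1) + -2*(1) + 3 = -12
Hessian is diagonal with entries 6, 4, 2 > 0, confirmed minimum.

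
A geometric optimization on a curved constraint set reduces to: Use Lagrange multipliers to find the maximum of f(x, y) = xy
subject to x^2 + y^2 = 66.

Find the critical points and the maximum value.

Lagrange conditions: y = 2*lambda*x and x = 2*lambda*y
If x = 0 then y = 0, violating the constraint, so x, y != 0.
Dividing: y/x = x/y => x^2 = y^2 => y = x or y = -x
Constraint: 2x^2 = 66 => x^2 = 33 => x = +/-sqrt(33)
Critical points: (sqrt(33), sqrt(33)), (-sqrt(33), -sqrt(33)), (sqrt(33), -sqrt(33)), (-sqrt(33), sqrt(33))
  y = x:  xy = x^2 = 33  at (sqrt(33), sqrt(33)) and (-sqrt(33), -sqrt(33))
  y = -x: xy = -x^2 = -33 at (sqrt(33), -sqrt(33)) and (-sqrt(33), sqrt(33))
Maximum xy = 33 at (sqrt(33), sqrt(33)) and (-sqrt(33), -sqrt(33))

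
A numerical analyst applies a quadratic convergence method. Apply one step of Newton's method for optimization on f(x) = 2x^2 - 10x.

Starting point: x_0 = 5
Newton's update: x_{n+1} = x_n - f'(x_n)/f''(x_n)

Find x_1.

f(x) = 2x^2 - 10x
f'(x) = 4x + (-10), f''(x) = 4
Newton step: x_1 = x_0 - f'(x_0)/f''(x_0)
f'(5) = 10
x_1 = 5 - 10/4 = 5/2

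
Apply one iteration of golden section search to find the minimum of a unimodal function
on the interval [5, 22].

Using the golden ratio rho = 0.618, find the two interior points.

Golden section search on [5, 22].
Golden ratio rho = 0.618 (approx).
Interior points:
  x_1 = 5 + (1-0.618)*17 = 11.4940
  x_2 = 5 + 0.618*17 = 15.5060
Compare f(x_1) and f(x_2) to determine which subinterval to keep.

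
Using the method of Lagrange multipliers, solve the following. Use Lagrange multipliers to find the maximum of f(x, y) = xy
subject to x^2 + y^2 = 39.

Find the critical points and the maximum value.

Lagrange conditions: y = 2*lambda*x and x = 2*lambda*y
If x = 0 then y = 0, violating the constraint, so x, y != 0.
Dividing: y/x = x/y => x^2 = y^2 => y = x or y = -x
Constraint: 2x^2 = 39 => x^2 = 39/2 => x = +/-sqrt(39/2)
Critical points: (sqrt(39/2), sqrt(39/2)), (-sqrt(39/2), -sqrt(39/2)), (sqrt(39/2), -sqrt(39/2)), (-sqrt(39/2), sqrt(39/2))
  y = x:  xy = x^2 = 39/2  at (sqrt(39/2), sqrt(39/2)) and (-sqrt(39/2), -sqrt(39/2))
  y = -x: xy = -x^2 = -39/2 at (sqrt(39/2), -sqrt(39/2)) and (-sqrt(39/2), sqrt(39/2))
Maximum xy = 39/2 at (sqrt(39/2), sqrt(39/2)) and (-sqrt(39/2), -sqrt(39/2))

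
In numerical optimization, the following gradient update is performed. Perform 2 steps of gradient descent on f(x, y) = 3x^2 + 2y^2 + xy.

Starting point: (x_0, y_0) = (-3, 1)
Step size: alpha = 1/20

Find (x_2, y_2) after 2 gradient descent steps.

f(x,y) = 3x^2 + 2y^2 + xy
grad_x = 6x + 1y, grad_y = 4y + 1x
Step 1: grad = (-17, 1), (-43/20, 19/20)
Step 2: grad = (-239/20, 33/20), (-621/400, 347/400)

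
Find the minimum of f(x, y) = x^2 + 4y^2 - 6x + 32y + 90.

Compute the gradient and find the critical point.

f(x,y) = x^2 + 4y^2 - 6x + 32y + 90
df/dx = 2x + (-6) = 0  =>  x = 3
df/dy = 8y + (32) = 0  =>  y = -4
f(3, -4) = 1*(3)^2 + 4*(-4)^2 + -6*(3) + 32*(-4) + 90 = 17
Hessian is diagonal with entries 2, 8 > 0, so this is a minimum.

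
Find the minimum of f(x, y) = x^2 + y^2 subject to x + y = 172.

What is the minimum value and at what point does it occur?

Substitute y = 172 - x into f(x,y) = x^2 + y^2:
g(x) = x^2 + (172 - x)^2 = 2x^2 - 344x + 29584
g'(x) = 4x - 344 = 0  =>  x = 86
y = 172 - 86 = 86
Minimum value = 86^2 + 86^2 = 14792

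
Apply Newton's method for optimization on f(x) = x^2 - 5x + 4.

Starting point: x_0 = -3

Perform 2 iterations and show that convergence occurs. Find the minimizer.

f(x) = x^2 - 5x + 4, f'(x) = 2x + (-5), f''(x) = 2
Step 1: f'(-3) = -11, x_1 = -3 - -11/2 = 5/2
Step 2: f'(5/2) = 0, x_2 = 5/2 (converged)
Newton's method converges in 1 step for quadratics.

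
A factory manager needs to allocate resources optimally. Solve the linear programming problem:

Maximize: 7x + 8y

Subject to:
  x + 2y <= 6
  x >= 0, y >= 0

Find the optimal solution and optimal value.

The feasible region has vertices at [(0, 0), (6, 0), (0, 3)].
Checking objective 7x + 8y at each vertex:
  (0, 0): 7*0 + 8*0 = 0
  (6, 0): 7*6 + 8*0 = 42
  (0, 3): 7*0 + 8*3 = 24
Maximum is 42 at (6, 0).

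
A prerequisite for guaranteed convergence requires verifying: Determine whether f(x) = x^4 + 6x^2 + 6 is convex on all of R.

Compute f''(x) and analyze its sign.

f(x) = x^4 + 6x^2 + 6
f'(x) = 4x^3 + 12x
f''(x) = 12x^2 + 12
f''(x) = 12x^2 + 12 >= 12 > 0 for all x
Therefore, f is convex on R.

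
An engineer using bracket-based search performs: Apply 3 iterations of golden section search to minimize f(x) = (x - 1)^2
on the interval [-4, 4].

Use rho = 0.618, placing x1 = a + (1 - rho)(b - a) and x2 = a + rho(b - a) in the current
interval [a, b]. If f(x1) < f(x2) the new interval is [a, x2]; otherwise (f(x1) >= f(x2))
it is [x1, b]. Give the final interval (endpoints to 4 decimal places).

Golden section search for min of f(x) = (x - 1)^2 on [-4, 4].
Each step: x1 = a + (1 - rho)(b - a), x2 = a + rho(b - a); if f(x1) < f(x2) keep [a, x2], otherwise keep [x1, b].
Step 1: [-4.0000, 4.0000], x1=-0.9440 (f=3.7791), x2=0.9440 (f=0.0031); f(x1) > f(x2) => keep [-0.9440, 4.0000]
Step 2: [-0.9440, 4.0000], x1=0.9446 (f=0.0031), x2=2.1114 (f=1.2352); f(x1) < f(x2) => keep [-0.9440, 2.1114]
Step 3: [-0.9440, 2.1114], x1=0.2232 (f=0.6035), x2=0.9442 (f=0.0031); f(x1) > f(x2) => keep [0.2232, 2.1114]
Final interval: [0.2232, 2.1114]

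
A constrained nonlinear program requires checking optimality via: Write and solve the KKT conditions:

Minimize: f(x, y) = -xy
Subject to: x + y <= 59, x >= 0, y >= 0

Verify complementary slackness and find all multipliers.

Problem: min -xy s.t. x + y <= 59 (multiplier lambda), x >= 0 (mu_x), y >= 0 (mu_y)
KKT stationarity: -y + lambda - mu_x = 0, -x + lambda - mu_y = 0, with lambda, mu_x, mu_y >= 0
Complementary slackness: lambda*(x + y - 59) = 0, mu_x*x = 0, mu_y*y = 0
If lambda = 0: y = -mu_x <= 0 and x = -mu_y <= 0 force x = y = 0 with f = 0; but x = y = 59/2 is feasible with f = -3481/4 < 0, so this is not the minimum. Hence lambda > 0 and x + y = 59.
Try x > 0, y > 0 (so mu_x = mu_y = 0): y = lambda, x = lambda => x = y = lambda
x + y = 59 => 2*lambda = 59 => lambda = 59/2
x* = y* = 59/2 > 0, consistent with mu_x = mu_y = 0.
(Any feasible point with x = 0 or y = 0 has f = 0 > -3481/4, so the minimum is not on those boundaries.)
min(-xy) = -3481/4 (i.e. max xy = 3481/4)
Multipliers: lambda = 59/2, mu_x = 0, mu_y = 0
Complementary slackness: lambda*(x + y - 59) = 59/2*(59/2 + 59/2 - 59) = 0, mu_x*x = 0*59/2 = 0, mu_y*y = 0*59/2 = 0. Satisfied.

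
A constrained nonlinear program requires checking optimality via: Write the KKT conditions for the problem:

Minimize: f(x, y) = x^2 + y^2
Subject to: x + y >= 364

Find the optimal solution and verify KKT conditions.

KKT conditions for min x^2 + y^2 s.t. x + y >= 364:
Stationarity: 2x = mu, 2y = mu
So x = y = mu/2.
Complementary slackness: mu*(x + y - 364) = 0
Primal feasibility: x + y >= 364; dual feasibility: mu >= 0
If mu = 0 then x = y = 0, but 0 + 0 < 364 is infeasible, so the constraint is active.
Constraint active: x + y = 2*(mu/2) = 364 => mu = 364
x = y = 182, f = 66248
Verify: stationarity 2*182 = 364 = mu; primal 182 + 182 = 364 >= 364; dual mu = 364 >= 0; complementary slackness 364*(364 - 364) = 0. All KKT conditions hold.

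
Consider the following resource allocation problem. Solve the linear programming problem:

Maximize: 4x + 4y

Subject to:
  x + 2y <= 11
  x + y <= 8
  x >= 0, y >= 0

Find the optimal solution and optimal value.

Feasible vertices: (0, 0), (0, 11/2), (5, 3), (8, 0)
Objective 4x + 4y at each:
  (0, 0): 0
  (0, 11/2): 22
  (5, 3): 32
  (8, 0): 32
Maximum is 32 at (5, 3).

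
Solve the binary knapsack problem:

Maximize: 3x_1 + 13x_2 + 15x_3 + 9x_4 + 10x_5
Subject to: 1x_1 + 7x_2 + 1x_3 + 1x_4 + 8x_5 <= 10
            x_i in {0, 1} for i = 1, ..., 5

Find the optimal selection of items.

Items: item 1 (v=3, w=1), item 2 (v=13, w=7), item 3 (v=15, w=1), item 4 (v=9, w=1), item 5 (v=10, w=8)
Capacity: 10
Checking all 32 subsets (w = total weight, v = total value):
  {}: w = 0, v = 0
  {1}: w = 1, v = 3
  {2}: w = 7, v = 13
  {3}: w = 1, v = 15
  {4}: w = 1, v = 9
  {5}: w = 8, v = 10
  {1, 2}: w = 8, v = 16
  {1, 3}: w = 2, v = 18
  {1, 4}: w = 2, v = 12
  {1, 5}: w = 9, v = 13
  {2, 3}: w = 8, v = 28
  {2, 4}: w = 8, v = 22
  {2, 5}: w = 15 > 10, infeasible
  {3, 4}: w = 2, v = 24
  {3, 5}: w = 9, v = 25
  {4, 5}: w = 9, v = 19
  {1, 2, 3}: w = 9, v = 31
  {1, 2, 4}: w = 9, v = 25
  {1, 2, 5}: w = 16 > 10, infeasible
  {1, 3, 4}: w = 3, v = 27
  {1, 3, 5}: w = 10, v = 28
  {1, 4, 5}: w = 10, v = 22
  {2, 3, 4}: w = 9, v = 37
  {2, 3, 5}: w = 16 > 10, infeasible
  {2, 4, 5}: w = 16 > 10, infeasible
  {3, 4, 5}: w = 10, v = 34
  {1, 2, 3, 4}: w = 10, v = 40
  {1, 2, 3, 5}: w = 17 > 10, infeasible
  {1, 2, 4, 5}: w = 17 > 10, infeasible
  {1, 3, 4, 5}: w = 11 > 10, infeasible
  {2, 3, 4, 5}: w = 17 > 10, infeasible
  {1, 2, 3, 4, 5}: w = 18 > 10, infeasible
Best feasible subset: items [1, 2, 3, 4]
Total weight: 10 <= 10, total value: 40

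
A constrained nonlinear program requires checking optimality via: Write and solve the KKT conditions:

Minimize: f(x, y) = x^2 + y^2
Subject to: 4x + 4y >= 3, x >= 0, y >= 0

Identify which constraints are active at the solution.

KKT conditions for min x^2 + y^2 s.t. 4x + 4y >= 3, x >= 0, y >= 0:
Stationarity: 2x = mu*4 + mu_x, 2y = mu*4 + mu_y, with mu, mu_x, mu_y >= 0
Complementary slackness: mu*(4x + 4y - 3) = 0, mu_x*x = 0, mu_y*y = 0
(0, 0) is infeasible (4*0 + 4*0 < 3), so if mu = 0 stationarity would force x = mu_x/2 >= 0, y = mu_y/2 >= 0 with mu_x*x = mu_y*y = 0, i.e. x = y = 0: contradiction. Hence mu > 0 and 4x + 4y = 3 is active.
Try x > 0, y > 0 (so mu_x = mu_y = 0): x = 4*mu/2, y = 4*mu/2
Substitute: 4*(4*mu/2) + 4*(4*mu/2) = 3
  mu*32/2 = 3 => mu = 3/16
x* = 3/8 > 0, y* = 3/8 > 0, consistent with mu_x = mu_y = 0.
f is convex and the constraints are linear, so this KKT point is the global minimum.
f* = 9/32
Active constraints: 4x + 4y >= 3 (holds with equality, mu = 3/16 > 0); x >= 0 and y >= 0 are inactive (mu_x = mu_y = 0).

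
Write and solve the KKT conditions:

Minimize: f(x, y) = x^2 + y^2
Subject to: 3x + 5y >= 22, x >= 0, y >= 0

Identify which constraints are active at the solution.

KKT conditions for min x^2 + y^2 s.t. 3x + 5y >= 22, x >= 0, y >= 0:
Stationarity: 2x = mu*3 + mu_x, 2y = mu*5 + mu_y, with mu, mu_x, mu_y >= 0
Complementary slackness: mu*(3x + 5y - 22) = 0, mu_x*x = 0, mu_y*y = 0
(0, 0) is infeasible (3*0 + 5*0 < 22), so if mu = 0 stationarity would force x = mu_x/2 >= 0, y = mu_y/2 >= 0 with mu_x*x = mu_y*y = 0, i.e. x = y = 0: contradiction. Hence mu > 0 and 3x + 5y = 22 is active.
Try x > 0, y > 0 (so mu_x = mu_y = 0): x = 3*mu/2, y = 5*mu/2
Substitute: 3*(3*mu/2) + 5*(5*mu/2) = 22
  mu*34/2 = 22 => mu = 22/17
x* = 33/17 > 0, y* = 55/17 > 0, consistent with mu_x = mu_y = 0.
f is convex and the constraints are linear, so this KKT point is the global minimum.
f* = 242/17
Active constraints: 3x + 5y >= 22 (holds with equality, mu = 22/17 > 0); x >= 0 and y >= 0 are inactive (mu_x = mu_y = 0).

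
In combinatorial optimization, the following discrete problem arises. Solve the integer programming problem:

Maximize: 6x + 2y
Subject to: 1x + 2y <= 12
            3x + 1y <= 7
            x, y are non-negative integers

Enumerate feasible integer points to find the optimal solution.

Constraint 1: 1x + 2y <= 12
Constraint 2: 3x + 1y <= 7
Feasible x range (need y >= 0): 0 <= x <= min(12/1, 7/3) => x in {0, ..., 2}.
Enumerate feasible integer points row by row (the coefficient of y is 2 > 0, so for each x the largest feasible y gives the best value):
  x = 0: y <= min((12 - 1*0)/2, (7 - 3*0)/1) => y in {0, ..., 6}; best 6*0 + 2*6 = 12
  x = 1: y <= min((12 - 1*1)/2, (7 - 3*1)/1) => y in {0, ..., 4}; best 6*1 + 2*4 = 14
  x = 2: y <= min((12 - 1*2)/2, (7 - 3*2)/1) => y in {0, ..., 1}; best 6*2 + 2*1 = 14
The maximum 6x + 2y = 14 is achieved at x = 1, y = 4.
(The same value 14 is also attained at (2, 1).)
Check: 1*1 + 2*4 = 9 <= 12 and 3*1 + 1*4 = 7 <= 7.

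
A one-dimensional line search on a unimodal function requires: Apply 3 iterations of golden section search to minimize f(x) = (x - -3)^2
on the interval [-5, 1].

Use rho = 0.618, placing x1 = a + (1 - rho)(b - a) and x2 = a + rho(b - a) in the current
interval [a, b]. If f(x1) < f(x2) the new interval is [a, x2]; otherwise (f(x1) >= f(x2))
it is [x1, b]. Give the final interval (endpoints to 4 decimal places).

Golden section search for min of f(x) = (x - -3)^2 on [-5, 1].
Each step: x1 = a + (1 - rho)(b - a), x2 = a + rho(b - a); if f(x1) < f(x2) keep [a, x2], otherwise keep [x1, b].
Step 1: [-5.0000, 1.0000], x1=-2.7080 (f=0.0853), x2=-1.2920 (f=2.9173); f(x1) < f(x2) => keep [-5.0000, -1.2920]
Step 2: [-5.0000, -1.2920], x1=-3.5835 (f=0.3405), x2=-2.7085 (f=0.0850); f(x1) > f(x2) => keep [-3.5835, -1.2920]
Step 3: [-3.5835, -1.2920], x1=-2.7082 (f=0.0852), x2=-2.1674 (f=0.6933); f(x1) < f(x2) => keep [-3.5835, -2.1674]
Final interval: [-3.5835, -2.1674]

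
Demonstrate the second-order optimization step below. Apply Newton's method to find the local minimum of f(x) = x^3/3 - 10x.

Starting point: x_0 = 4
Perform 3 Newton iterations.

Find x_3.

f(x) = x^3/3 - 10x
f'(x) = x^2 - 10, f''(x) = 2x
Newton update: x_{n+1} = x_n - (x_n^2 - 10)/(2*x_n)
Step 1: x_0 = 4, f'=6, f''=8, x_1 = 13/4
Step 2: x_1 = 13/4, f'=9/16, f''=13/2, x_2 = 329/104
Step 3: x_2 = 329/104, f'=81/10816, f''=329/52, x_3 = 216401/68432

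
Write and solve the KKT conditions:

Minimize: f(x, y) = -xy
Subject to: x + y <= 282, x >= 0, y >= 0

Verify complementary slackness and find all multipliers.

Problem: min -xy s.t. x + y <= 282 (multiplier lambda), x >= 0 (mu_x), y >= 0 (mu_y)
KKT stationarity: -y + lambda - mu_x = 0, -x + lambda - mu_y = 0, with lambda, mu_x, mu_y >= 0
Complementary slackness: lambda*(x + y - 282) = 0, mu_x*x = 0, mu_y*y = 0
If lambda = 0: y = -mu_x <= 0 and x = -mu_y <= 0 force x = y = 0 with f = 0; but x = y = 141 is feasible with f = -19881 < 0, so this is not the minimum. Hence lambda > 0 and x + y = 282.
Try x > 0, y > 0 (so mu_x = mu_y = 0): y = lambda, x = lambda => x = y = lambda
x + y = 282 => 2*lambda = 282 => lambda = 141
x* = y* = 141 > 0, consistent with mu_x = mu_y = 0.
(Any feasible point with x = 0 or y = 0 has f = 0 > -19881, so the minimum is not on those boundaries.)
min(-xy) = -19881 (i.e. max xy = 19881)
Multipliers: lambda = 141, mu_x = 0, mu_y = 0
Complementary slackness: lambda*(x + y - 282) = 141*(141 + 141 - 282) = 0, mu_x*x = 0*141 = 0, mu_y*y = 0*141 = 0. Satisfied.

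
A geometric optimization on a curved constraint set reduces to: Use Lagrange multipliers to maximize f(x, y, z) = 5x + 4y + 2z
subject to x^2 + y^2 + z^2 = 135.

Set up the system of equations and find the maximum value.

Lagrange conditions: 5 = 2*lambda*x, 4 = 2*lambda*y, 2 = 2*lambda*z
So x:5 = y:4 = z:2, i.e. x = 5t, y = 4t, z = 2t
Constraint: t^2*(5^2 + 4^2 + 2^2) = 135
  t^2 * 45 = 135  =>  t = sqrt(3)
Maximum = 5*5t + 4*4t + 2*2t = 45*sqrt(3) = sqrt(6075)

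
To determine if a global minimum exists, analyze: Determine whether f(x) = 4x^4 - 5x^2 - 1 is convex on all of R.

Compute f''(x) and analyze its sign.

f(x) = 4x^4 - 5x^2 - 1
f'(x) = 16x^3 + -10x
f''(x) = 48x^2 + -10
f''(0) = -10 < 0, so not convex near x = 0
Therefore, f is not globally convex on R.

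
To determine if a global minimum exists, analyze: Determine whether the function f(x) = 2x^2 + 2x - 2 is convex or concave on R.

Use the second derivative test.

f(x) = 2x^2 + 2x - 2
f'(x) = 4x + 2
f''(x) = 4
Since f''(x) = 4 > 0 for all x, f is convex on R.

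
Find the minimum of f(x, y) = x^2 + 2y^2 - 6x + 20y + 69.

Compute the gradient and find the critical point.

f(x,y) = x^2 + 2y^2 - 6x + 20y + 69
df/dx = 2x + (-6) = 0  =>  x = 3
df/dy = 4y + (20) = 0  =>  y = -5
f(3, -5) = 1*(3)^2 + 2*(-5)^2 + -6*(3) + 20*(-5) + 69 = 10
Hessian is diagonal with entries 2, 4 > 0, so this is a minimum.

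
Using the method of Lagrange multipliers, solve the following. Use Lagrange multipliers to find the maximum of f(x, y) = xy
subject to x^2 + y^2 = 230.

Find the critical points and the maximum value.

Lagrange conditions: y = 2*lambda*x and x = 2*lambda*y
If x = 0 then y = 0, violating the constraint, so x, y != 0.
Dividing: y/x = x/y => x^2 = y^2 => y = x or y = -x
Constraint: 2x^2 = 230 => x^2 = 115 => x = +/-sqrt(115)
Critical points: (sqrt(115), sqrt(115)), (-sqrt(115), -sqrt(115)), (sqrt(115), -sqrt(115)), (-sqrt(115), sqrt(115))
  y = x:  xy = x^2 = 115  at (sqrt(115), sqrt(115)) and (-sqrt(115), -sqrt(115))
  y = -x: xy = -x^2 = -115 at (sqrt(115), -sqrt(115)) and (-sqrt(115), sqrt(115))
Maximum xy = 115 at (sqrt(115), sqrt(115)) and (-sqrt(115), -sqrt(115))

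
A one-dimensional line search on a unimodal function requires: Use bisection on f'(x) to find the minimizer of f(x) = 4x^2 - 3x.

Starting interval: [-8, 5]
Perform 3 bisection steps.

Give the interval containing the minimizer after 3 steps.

Finding critical point of f(x) = 4x^2 - 3x using bisection on f'(x) = 8x + -3.
f'(x) = 0 when x = 3/8.
Starting interval: [-8, 5]
Step 1: mid = -3/2, f'(mid) = -15, new interval = [-3/2, 5]
Step 2: mid = 7/4, f'(mid) = 11, new interval = [-3/2, 7/4]
Step 3: mid = 1/8, f'(mid) = -2, new interval = [1/8, 7/4]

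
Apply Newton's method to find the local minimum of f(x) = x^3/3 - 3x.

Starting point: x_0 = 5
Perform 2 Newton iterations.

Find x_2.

f(x) = x^3/3 - 3x
f'(x) = x^2 - 3, f''(x) = 2x
Newton update: x_{n+1} = x_n - (x_n^2 - 3)/(2*x_n)
Step 1: x_0 = 5, f'=22, f''=10, x_1 = 14/5
Step 2: x_1 = 14/5, f'=121/25, f''=28/5, x_2 = 271/140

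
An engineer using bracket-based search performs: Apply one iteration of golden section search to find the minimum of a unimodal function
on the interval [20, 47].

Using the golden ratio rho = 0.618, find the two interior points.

Golden section search on [20, 47].
Golden ratio rho = 0.618 (approx).
Interior points:
  x_1 = 20 + (1-0.618)*27 = 30.3140
  x_2 = 20 + 0.618*27 = 36.6860
Compare f(x_1) and f(x_2) to determine which subinterval to keep.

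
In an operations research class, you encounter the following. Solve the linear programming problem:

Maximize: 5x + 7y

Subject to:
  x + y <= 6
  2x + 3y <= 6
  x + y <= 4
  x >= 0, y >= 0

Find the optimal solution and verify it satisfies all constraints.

Feasible vertices: (0, 0), (0, 2), (3, 0)
Objective 5x + 7y at each vertex:
  (0, 0): 0
  (0, 2): 14
  (3, 0): 15
Maximum is 15 at (3, 0).
Verify constraints at (x, y) = (3, 0):
  1*3 + 1*0 = 3 <= 6
  2*3 + 3*0 = 6 <= 6 (active)
  1*3 + 1*0 = 3 <= 4
  x = 3 >= 0, y = 0 >= 0. All constraints satisfied.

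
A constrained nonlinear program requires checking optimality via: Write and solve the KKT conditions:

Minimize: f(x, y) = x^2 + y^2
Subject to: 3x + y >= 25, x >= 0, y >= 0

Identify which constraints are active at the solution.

KKT conditions for min x^2 + y^2 s.t. 3x + 1y >= 25, x >= 0, y >= 0:
Stationarity: 2x = mu*3 + mu_x, 2y = mu*1 + mu_y, with mu, mu_x, mu_y >= 0
Complementary slackness: mu*(3x + y - 25) = 0, mu_x*x = 0, mu_y*y = 0
(0, 0) is infeasible (3*0 + 1*0 < 25), so if mu = 0 stationarity would force x = mu_x/2 >= 0, y = mu_y/2 >= 0 with mu_x*x = mu_y*y = 0, i.e. x = y = 0: contradiction. Hence mu > 0 and 3x + y = 25 is active.
Try x > 0, y > 0 (so mu_x = mu_y = 0): x = 3*mu/2, y = 1*mu/2
Substitute: 3*(3*mu/2) + 1*(1*mu/2) = 25
  mu*10/2 = 25 => mu = 5
x* = 15/2 > 0, y* = 5/2 > 0, consistent with mu_x = mu_y = 0.
f is convex and the constraints are linear, so this KKT point is the global minimum.
f* = 125/2
Active constraints: 3x + y >= 25 (holds with equality, mu = 5 > 0); x >= 0 and y >= 0 are inactive (mu_x = mu_y = 0).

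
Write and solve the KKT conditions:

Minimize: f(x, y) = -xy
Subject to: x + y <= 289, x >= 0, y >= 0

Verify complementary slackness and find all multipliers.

Problem: min -xy s.t. x + y <= 289 (multiplier lambda), x >= 0 (mu_x), y >= 0 (mu_y)
KKT stationarity: -y + lambda - mu_x = 0, -x + lambda - mu_y = 0, with lambda, mu_x, mu_y >= 0
Complementary slackness: lambda*(x + y - 289) = 0, mu_x*x = 0, mu_y*y = 0
If lambda = 0: y = -mu_x <= 0 and x = -mu_y <= 0 force x = y = 0 with f = 0; but x = y = 289/2 is feasible with f = -83521/4 < 0, so this is not the minimum. Hence lambda > 0 and x + y = 289.
Try x > 0, y > 0 (so mu_x = mu_y = 0): y = lambda, x = lambda => x = y = lambda
x + y = 289 => 2*lambda = 289 => lambda = 289/2
x* = y* = 289/2 > 0, consistent with mu_x = mu_y = 0.
(Any feasible point with x = 0 or y = 0 has f = 0 > -83521/4, so the minimum is not on those boundaries.)
min(-xy) = -83521/4 (i.e. max xy = 83521/4)
Multipliers: lambda = 289/2, mu_x = 0, mu_y = 0
Complementary slackness: lambda*(x + y - 289) = 289/2*(289/2 + 289/2 - 289) = 0, mu_x*x = 0*289/2 = 0, mu_y*y = 0*289/2 = 0. Satisfied.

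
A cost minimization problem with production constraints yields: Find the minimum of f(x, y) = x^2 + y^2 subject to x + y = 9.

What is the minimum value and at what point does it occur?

Substitute y = 9 - x into f(x,y) = x^2 + y^2:
g(x) = x^2 + (9 - x)^2 = 2x^2 - 18x + 81
g'(x) = 4x - 18 = 0  =>  x = 9/2
y = 9 - 9/2 = 9/2
Minimum value = (9/2)^2 + (9/2)^2 = 81/2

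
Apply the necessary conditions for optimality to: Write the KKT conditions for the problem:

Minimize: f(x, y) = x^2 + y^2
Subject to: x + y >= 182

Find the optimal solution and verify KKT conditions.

KKT conditions for min x^2 + y^2 s.t. x + y >= 182:
Stationarity: 2x = mu, 2y = mu
So x = y = mu/2.
Complementary slackness: mu*(x + y - 182) = 0
Primal feasibility: x + y >= 182; dual feasibility: mu >= 0
If mu = 0 then x = y = 0, but 0 + 0 < 182 is infeasible, so the constraint is active.
Constraint active: x + y = 2*(mu/2) = 182 => mu = 182
x = y = 91, f = 16562
Verify: stationarity 2*91 = 182 = mu; primal 91 + 91 = 182 >= 182; dual mu = 182 >= 0; complementary slackness 182*(182 - 182) = 0. All KKT conditions hold.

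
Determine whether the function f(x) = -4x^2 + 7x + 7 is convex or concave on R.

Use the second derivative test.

f(x) = -4x^2 + 7x + 7
f'(x) = -8x + 7
f''(x) = -8
Since f''(x) = -8 < 0 for all x, f is concave on R.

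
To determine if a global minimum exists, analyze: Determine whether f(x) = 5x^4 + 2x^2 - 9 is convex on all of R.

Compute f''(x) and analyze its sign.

f(x) = 5x^4 + 2x^2 - 9
f'(x) = 20x^3 + 4x
f''(x) = 60x^2 + 4
f''(x) = 60x^2 + 4 >= 4 > 0 for all x
Therefore, f is convex on R.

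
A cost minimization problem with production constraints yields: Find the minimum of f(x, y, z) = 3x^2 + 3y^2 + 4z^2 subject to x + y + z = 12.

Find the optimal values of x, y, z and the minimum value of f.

Using Lagrange multipliers on f = 3x^2 + 3y^2 + 4z^2 with constraint x + y + z = 12:
Conditions: 2*3*x = lambda, 2*3*y = lambda, 2*4*z = lambda
So x = lambda/6, y = lambda/6, z = lambda/8
Substituting into constraint: lambda * (11/24) = 12
lambda = 288/11
x = 48/11, y = 48/11, z = 36/11
Minimum value = 1728/11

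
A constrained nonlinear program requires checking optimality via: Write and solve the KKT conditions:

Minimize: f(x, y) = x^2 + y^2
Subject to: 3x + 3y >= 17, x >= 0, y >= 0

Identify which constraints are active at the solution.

KKT conditions for min x^2 + y^2 s.t. 3x + 3y >= 17, x >= 0, y >= 0:
Stationarity: 2x = mu*3 + mu_x, 2y = mu*3 + mu_y, with mu, mu_x, mu_y >= 0
Complementary slackness: mu*(3x + 3y - 17) = 0, mu_x*x = 0, mu_y*y = 0
(0, 0) is infeasible (3*0 + 3*0 < 17), so if mu = 0 stationarity would force x = mu_x/2 >= 0, y = mu_y/2 >= 0 with mu_x*x = mu_y*y = 0, i.e. x = y = 0: contradiction. Hence mu > 0 and 3x + 3y = 17 is active.
Try x > 0, y > 0 (so mu_x = mu_y = 0): x = 3*mu/2, y = 3*mu/2
Substitute: 3*(3*mu/2) + 3*(3*mu/2) = 17
  mu*18/2 = 17 => mu = 17/9
x* = 17/6 > 0, y* = 17/6 > 0, consistent with mu_x = mu_y = 0.
f is convex and the constraints are linear, so this KKT point is the global minimum.
f* = 289/18
Active constraints: 3x + 3y >= 17 (holds with equality, mu = 17/9 > 0); x >= 0 and y >= 0 are inactive (mu_x = mu_y = 0).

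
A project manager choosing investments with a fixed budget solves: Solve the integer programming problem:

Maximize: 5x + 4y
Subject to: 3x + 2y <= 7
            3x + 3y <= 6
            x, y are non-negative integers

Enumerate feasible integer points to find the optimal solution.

Constraint 1: 3x + 2y <= 7
Constraint 2: 3x + 3y <= 6
Feasible x range (need y >= 0): 0 <= x <= min(7/3, 6/3) => x in {0, ..., 2}.
Enumerate feasible integer points row by row (the coefficient of y is 4 > 0, so for each x the largest feasible y gives the best value):
  x = 0: y <= min((7 - 3*0)/2, (6 - 3*0)/3) => y in {0, ..., 2}; best 5*0 + 4*2 = 8
  x = 1: y <= min((7 - 3*1)/2, (6 - 3*1)/3) => y in {0, ..., 1}; best 5*1 + 4*1 = 9
  x = 2: y <= min((7 - 3*2)/2, (6 - 3*2)/3) => y in {0}; best 5*2 + 4*0 = 10
The maximum 5x + 4y = 10 is achieved at x = 2, y = 0.
Check: 3*2 + 2*0 = 6 <= 7 and 3*2 + 3*0 = 6 <= 6.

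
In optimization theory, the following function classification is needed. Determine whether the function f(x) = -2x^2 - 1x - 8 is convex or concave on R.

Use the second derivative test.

f(x) = -2x^2 - 1x - 8
f'(x) = -4x - 1
f''(x) = -4
Since f''(x) = -4 < 0 for all x, f is concave on R.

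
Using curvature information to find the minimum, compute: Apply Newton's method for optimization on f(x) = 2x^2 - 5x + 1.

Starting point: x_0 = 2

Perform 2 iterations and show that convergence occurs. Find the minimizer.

f(x) = 2x^2 - 5x + 1, f'(x) = 4x + (-5), f''(x) = 4
Step 1: f'(2) = 3, x_1 = 2 - 3/4 = 5/4
Step 2: f'(5/4) = 0, x_2 = 5/4 (converged)
Newton's method converges in 1 step for quadratics.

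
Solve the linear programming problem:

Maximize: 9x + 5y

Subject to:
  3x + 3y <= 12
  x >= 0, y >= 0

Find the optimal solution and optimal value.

The feasible region has vertices at [(0, 0), (4, 0), (0, 4)].
Checking objective 9x + 5y at each vertex:
  (0, 0): 9*0 + 5*0 = 0
  (4, 0): 9*4 + 5*0 = 36
  (0, 4): 9*0 + 5*4 = 20
Maximum is 36 at (4, 0).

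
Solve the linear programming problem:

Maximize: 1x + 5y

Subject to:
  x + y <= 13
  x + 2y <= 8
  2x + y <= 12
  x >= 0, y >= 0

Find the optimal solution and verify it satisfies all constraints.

Feasible vertices: (0, 0), (0, 4), (16/3, 4/3), (6, 0)
Objective 1x + 5y at each vertex:
  (0, 0): 0
  (0, 4): 20
  (16/3, 4/3): 12
  (6, 0): 6
Maximum is 20 at (0, 4).
Verify constraints at (x, y) = (0, 4):
  1*0 + 1*4 = 4 <= 13
  1*0 + 2*4 = 8 <= 8 (active)
  2*0 + 1*4 = 4 <= 12
  x = 0 >= 0, y = 4 >= 0. All constraints satisfied.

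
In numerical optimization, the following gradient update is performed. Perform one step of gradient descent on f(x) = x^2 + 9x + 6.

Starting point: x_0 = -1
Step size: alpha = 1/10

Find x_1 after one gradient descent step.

f(x) = x^2 + 9x + 6
f'(x) = 2x + 9
f'(-1) = 2*-1 + (9) = 7
x_1 = x_0 - alpha * f'(x_0) = -1 - 1/10 * 7 = -17/10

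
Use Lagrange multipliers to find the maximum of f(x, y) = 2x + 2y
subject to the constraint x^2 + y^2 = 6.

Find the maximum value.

Set up Lagrange conditions: grad f = lambda * grad g
  2 = 2*lambda*x
  2 = 2*lambda*y
From these: x/y = 2/2, so x = 2t, y = 2t for some t.
Substitute into constraint: (2t)^2 + (2t)^2 = 6
  t^2 * 8 = 6
  t = sqrt(6/8)
Maximum = 2*x + 2*y = (2^2 + 2^2)*t = 8 * sqrt(6/8) = sqrt(48)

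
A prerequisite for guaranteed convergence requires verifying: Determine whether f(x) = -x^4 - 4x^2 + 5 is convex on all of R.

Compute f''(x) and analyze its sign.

f(x) = -x^4 - 4x^2 + 5
f'(x) = -4x^3 + -8x
f''(x) = -12x^2 + -8
f''(x) = -12x^2 + -8 <= -8 < 0 for all x
Therefore, f is concave on R.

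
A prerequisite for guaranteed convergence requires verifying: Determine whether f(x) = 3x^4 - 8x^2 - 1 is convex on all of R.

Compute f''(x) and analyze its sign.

f(x) = 3x^4 - 8x^2 - 1
f'(x) = 12x^3 + -16x
f''(x) = 36x^2 + -16
f''(0) = -16 < 0, so not convex near x = 0
Therefore, f is not globally convex on R.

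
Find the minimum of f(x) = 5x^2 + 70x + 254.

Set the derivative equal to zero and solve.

f(x) = 5x^2 + 70x + 254
f'(x) = 10x + (70) = 0
x = -70/10 = -7
f(-7) = 9
Since f''(x) = 10 > 0, this is a minimum.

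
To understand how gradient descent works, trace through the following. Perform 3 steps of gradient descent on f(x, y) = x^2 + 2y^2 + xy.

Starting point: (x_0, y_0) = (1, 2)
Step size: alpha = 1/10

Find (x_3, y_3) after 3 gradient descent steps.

f(x,y) = x^2 + 2y^2 + xy
grad_x = 2x + 1y, grad_y = 4y + 1x
Step 1: grad = (4, 9), (3/5, 11/10)
Step 2: grad = (23/10, 5), (37/100, 3/5)
Step 3: grad = (67/50, 277/100), (59/250, 323/1000)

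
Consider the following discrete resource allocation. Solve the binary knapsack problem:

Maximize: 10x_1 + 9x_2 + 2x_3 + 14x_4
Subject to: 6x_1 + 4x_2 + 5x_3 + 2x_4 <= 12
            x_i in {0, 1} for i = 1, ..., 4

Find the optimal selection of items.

Items: item 1 (v=10, w=6), item 2 (v=9, w=4), item 3 (v=2, w=5), item 4 (v=14, w=2)
Capacity: 12
Checking all 16 subsets (w = total weight, v = total value):
  {}: w = 0, v = 0
  {1}: w = 6, v = 10
  {2}: w = 4, v = 9
  {3}: w = 5, v = 2
  {4}: w = 2, v = 14
  {1, 2}: w = 10, v = 19
  {1, 3}: w = 11, v = 12
  {1, 4}: w = 8, v = 24
  {2, 3}: w = 9, v = 11
  {2, 4}: w = 6, v = 23
  {3, 4}: w = 7, v = 16
  {1, 2, 3}: w = 15 > 12, infeasible
  {1, 2, 4}: w = 12, v = 33
  {1, 3, 4}: w = 13 > 12, infeasible
  {2, 3, 4}: w = 11, v = 25
  {1, 2, 3, 4}: w = 17 > 12, infeasible
Best feasible subset: items [1, 2, 4]
Total weight: 12 <= 12, total value: 33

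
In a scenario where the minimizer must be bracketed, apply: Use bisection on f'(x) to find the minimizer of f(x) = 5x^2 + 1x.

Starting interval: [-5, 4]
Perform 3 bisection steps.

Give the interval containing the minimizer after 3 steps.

Finding critical point of f(x) = 5x^2 + 1x using bisection on f'(x) = 10x + 1.
f'(x) = 0 when x = -1/10.
Starting interval: [-5, 4]
Step 1: mid = -1/2, f'(mid) = -4, new interval = [-1/2, 4]
Step 2: mid = 7/4, f'(mid) = 37/2, new interval = [-1/2, 7/4]
Step 3: mid = 5/8, f'(mid) = 29/4, new interval = [-1/2, 5/8]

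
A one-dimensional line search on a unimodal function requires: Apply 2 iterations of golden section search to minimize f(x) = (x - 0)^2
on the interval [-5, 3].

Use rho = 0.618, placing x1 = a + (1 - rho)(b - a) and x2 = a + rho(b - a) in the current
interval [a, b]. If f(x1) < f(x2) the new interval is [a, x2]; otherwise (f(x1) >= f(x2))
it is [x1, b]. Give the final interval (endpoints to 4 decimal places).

Golden section search for min of f(x) = (x - 0)^2 on [-5, 3].
Each step: x1 = a + (1 - rho)(b - a), x2 = a + rho(b - a); if f(x1) < f(x2) keep [a, x2], otherwise keep [x1, b].
Step 1: [-5.0000, 3.0000], x1=-1.9440 (f=3.7791), x2=-0.0560 (f=0.0031); f(x1) > f(x2) => keep [-1.9440, 3.0000]
Step 2: [-1.9440, 3.0000], x1=-0.0554 (f=0.0031), x2=1.1114 (f=1.2352); f(x1) < f(x2) => keep [-1.9440, 1.1114]
Final interval: [-1.9440, 1.1114]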